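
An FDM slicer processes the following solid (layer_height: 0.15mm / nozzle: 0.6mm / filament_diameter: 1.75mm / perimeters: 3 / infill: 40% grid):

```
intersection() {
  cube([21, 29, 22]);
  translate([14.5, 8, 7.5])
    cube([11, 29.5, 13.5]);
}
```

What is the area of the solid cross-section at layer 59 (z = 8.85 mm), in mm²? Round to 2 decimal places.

136.50 mm²

At z = 8.85 mm: the cube (footprint 21×29) is included at this height (area 609.00 mm²); the cube at (14.5, 8) (footprint 11×29.5) is included at this height (area 324.50 mm²); Keeping only the common overlap: the 11×29.5 cube at (14.5, 8) partially overlaps the 21×29 cube; clipping to the common part keeps 136.50 mm² — area = 136.50 mm². Overall, the cross-section is a single solid region. Net area = 136.50 mm².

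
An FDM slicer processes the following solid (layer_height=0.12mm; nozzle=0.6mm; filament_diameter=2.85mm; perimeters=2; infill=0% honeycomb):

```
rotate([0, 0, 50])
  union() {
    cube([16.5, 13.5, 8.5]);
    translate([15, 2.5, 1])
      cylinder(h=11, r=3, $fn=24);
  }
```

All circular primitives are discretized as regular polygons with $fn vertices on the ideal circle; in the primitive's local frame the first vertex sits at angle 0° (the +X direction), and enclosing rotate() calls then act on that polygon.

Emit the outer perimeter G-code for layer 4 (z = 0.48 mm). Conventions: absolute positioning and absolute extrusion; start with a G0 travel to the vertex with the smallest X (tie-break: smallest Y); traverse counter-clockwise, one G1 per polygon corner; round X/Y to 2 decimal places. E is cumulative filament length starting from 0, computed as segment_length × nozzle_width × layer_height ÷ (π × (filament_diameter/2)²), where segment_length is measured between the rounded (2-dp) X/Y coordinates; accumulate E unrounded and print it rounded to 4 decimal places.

G0 X-10.34 Y8.68 Z0.48
G1 X0.00 Y0.00 E0.1524
G1 X10.61 Y12.64 E0.3386
G1 X0.26 Y21.32 E0.4911
G1 X-10.34 Y8.68 E0.6773

At z = 0.48 mm: the 16.5×13.5 cube contributes its full rectangle; the cylinder at (15, 2.5) does not reach this height (z outside [1, 12]); Merging all regions: only the 16.5×13.5 cube is present, so the union is just that shape — 1 connected region; (rotated 50° about Z; rotation is an isometry so areas/perimeters/island counts are preserved). The outline is a single polygon with 4 vertices. Extrusion per mm of travel: 0.6 × 0.12 / (π × 1.425²) = 0.011286. Accumulating E over each segment gives final E = 0.6773.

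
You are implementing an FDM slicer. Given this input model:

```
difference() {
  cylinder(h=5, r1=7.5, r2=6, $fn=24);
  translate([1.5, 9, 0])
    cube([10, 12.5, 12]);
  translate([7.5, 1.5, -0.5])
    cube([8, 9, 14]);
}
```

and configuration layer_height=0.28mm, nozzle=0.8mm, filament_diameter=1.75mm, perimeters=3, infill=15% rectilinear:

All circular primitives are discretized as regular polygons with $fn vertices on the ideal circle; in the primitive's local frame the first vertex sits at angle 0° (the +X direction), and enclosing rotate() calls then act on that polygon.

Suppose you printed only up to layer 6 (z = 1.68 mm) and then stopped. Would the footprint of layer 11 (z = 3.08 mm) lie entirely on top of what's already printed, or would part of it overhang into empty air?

Compare the two slices. At z = 1.68: the cone contributes a regular 24-gon of circumradius 6.996 (interpolated between r1=7.5 and r2=6 at t=0.336) (area = (24/2)·6.996²·sin(360°/24) = 152.01 mm²); the cube at (1.5, 9) is present — its section is the full 10×12.5 rectangle (area 125.00 mm²); the cube at (7.5, 1.5) (footprint 8×9) is included at this height (area 72.00 mm²); Taking the first minus the rest: starting from the cone (152.01 mm²), the 10×12.5 cube at (1.5, 9) misses the remaining region (no effect); the 8×9 cube at (7.5, 1.5) misses the remaining region (no effect) — area = 152.01 mm². At z = 3.08: the cone contributes a regular 24-gon of circumradius 6.576 (interpolated between r1=7.5 and r2=6 at t=0.616) (area = (24/2)·6.576²·sin(360°/24) = 134.31 mm²); the cube at (1.5, 9) (footprint 10×12.5) is included at this height (area 125.00 mm²); the cube at (7.5, 1.5) is present — its section is the full 8×9 rectangle (area 72.00 mm²); Subtracting the remaining from the first: starting from the cone (134.31 mm²), the 10×12.5 cube at (1.5, 9) misses the remaining region (no effect); the 8×9 cube at (7.5, 1.5) misses the remaining region (no effect) — area = 134.31 mm². Checking containment: the cross-section at z = 3.08 is a subset of the cross-section at z = 1.68.

entirely on top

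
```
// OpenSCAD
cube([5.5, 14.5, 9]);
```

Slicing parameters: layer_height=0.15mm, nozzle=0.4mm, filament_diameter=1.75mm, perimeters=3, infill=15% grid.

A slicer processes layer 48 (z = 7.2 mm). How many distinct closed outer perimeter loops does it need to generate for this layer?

1

At z = 7.2 mm: the cube is present — its section is the full 5.5×14.5 rectangle. The result has 1 disconnected region.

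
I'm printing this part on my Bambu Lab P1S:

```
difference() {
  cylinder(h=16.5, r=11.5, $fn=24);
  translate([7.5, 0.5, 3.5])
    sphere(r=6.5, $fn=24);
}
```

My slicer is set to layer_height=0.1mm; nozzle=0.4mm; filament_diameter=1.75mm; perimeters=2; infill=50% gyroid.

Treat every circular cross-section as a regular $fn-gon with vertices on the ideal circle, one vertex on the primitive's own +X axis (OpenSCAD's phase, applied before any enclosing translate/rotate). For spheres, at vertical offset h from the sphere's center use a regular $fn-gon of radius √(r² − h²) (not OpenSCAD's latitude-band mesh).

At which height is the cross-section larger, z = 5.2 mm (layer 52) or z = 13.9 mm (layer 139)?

layer 139 (z = 13.9 mm)

Layer 52 (z = 5.2): the cylinder: section is a regular 24-gon, circumradius r=11.5 (area = (24/2)·11.500²·sin(360°/24) = 410.75 mm²); the r=6.5 sphere at (7.5, 0.5) slices to a regular 24-gon of circumradius 6.274 (√(r²−h²) with h=1.7 from center) (area = (24/2)·6.274²·sin(360°/24) = 122.25 mm²); After the difference (first − rest): starting from the r=11.5 cylinder (410.75 mm²), the r=6.5 sphere at (7.5, 0.5) partially overlaps it — only the 101.99 mm² overlap (of its 122.25 mm²) is removed, clipping the outline — area = 308.76 mm². So its area = 308.76 mm². Layer 139 (z = 13.9): the r=11.5 cylinder contributes a regular 24-gon of circumradius 11.5 (area = (24/2)·11.500²·sin(360°/24) = 410.75 mm²); the sphere at (7.5, 0.5) is absent (|z−center|=10.400 > r=6.5); Subtracting the remaining from the first: none of the subtracted shapes is present at this height, so the r=11.5 cylinder is unchanged — area = 410.75 mm². So its area = 410.75 mm². Layer 139 is larger (410.75 vs 308.76 mm²).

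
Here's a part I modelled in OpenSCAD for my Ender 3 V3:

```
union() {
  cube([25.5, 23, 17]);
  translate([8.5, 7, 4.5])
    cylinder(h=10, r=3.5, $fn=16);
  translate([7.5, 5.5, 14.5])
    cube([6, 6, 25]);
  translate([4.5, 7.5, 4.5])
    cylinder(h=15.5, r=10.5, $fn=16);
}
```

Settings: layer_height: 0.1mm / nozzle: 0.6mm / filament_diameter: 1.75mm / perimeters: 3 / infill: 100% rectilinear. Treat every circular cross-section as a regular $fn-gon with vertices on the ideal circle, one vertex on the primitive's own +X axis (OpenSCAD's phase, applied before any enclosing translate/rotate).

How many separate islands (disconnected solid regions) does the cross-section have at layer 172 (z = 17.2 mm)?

At z = 17.2 mm: the cube is absent (z outside [0, 17]); the cylinder at (8.5, 7) does not reach this height (z outside [4.5, 14.5]); the 6×6 cube at (7.5, 5.5) contributes its full rectangle; the r=10.5 cylinder at (4.5, 7.5) gives a regular 16-gon of circumradius 10.5 (constant along its height); Combining (union): the 6×6 cube at (7.5, 5.5) lies entirely inside the r=10.5 cylinder at (4.5, 7.5), so the union is just the r=10.5 cylinder at (4.5, 7.5) — 1 connected region. Overall, the cross-section is a single solid region. Island count = 1.

1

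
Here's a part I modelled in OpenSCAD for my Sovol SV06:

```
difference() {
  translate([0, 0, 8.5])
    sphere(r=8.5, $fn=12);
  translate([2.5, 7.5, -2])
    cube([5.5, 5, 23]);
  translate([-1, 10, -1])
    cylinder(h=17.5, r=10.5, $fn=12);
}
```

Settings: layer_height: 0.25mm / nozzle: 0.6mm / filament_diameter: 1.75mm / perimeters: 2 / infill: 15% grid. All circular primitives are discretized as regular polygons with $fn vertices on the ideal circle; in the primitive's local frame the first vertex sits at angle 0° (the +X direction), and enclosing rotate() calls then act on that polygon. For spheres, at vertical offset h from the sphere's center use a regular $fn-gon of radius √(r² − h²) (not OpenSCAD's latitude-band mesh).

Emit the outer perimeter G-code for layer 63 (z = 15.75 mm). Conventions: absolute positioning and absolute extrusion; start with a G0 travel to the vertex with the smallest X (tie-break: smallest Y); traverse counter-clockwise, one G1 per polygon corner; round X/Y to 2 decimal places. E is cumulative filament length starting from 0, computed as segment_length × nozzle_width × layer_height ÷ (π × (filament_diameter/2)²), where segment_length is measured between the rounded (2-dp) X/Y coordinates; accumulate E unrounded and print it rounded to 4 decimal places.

At z = 15.75 mm: the r=8.5 sphere slices to a regular 12-gon of circumradius 4.437 (√(r²−h²) with h=7.25 from center); the cube at (2.5, 7.5) (footprint 5.5×5) is included at this height; the cylinder at (-1, 10): section is a regular 12-gon, circumradius r=10.5; After the difference (first − rest): starting from the r=8.5 sphere, the 5.5×5 cube at (2.5, 7.5) misses the remaining region (no effect); the r=10.5 cylinder at (-1, 10) partially overlaps it — only the 28.56 mm² overlap (of its 330.75 mm²) is removed, clipping the outline — 1 connected region. The outline is a single polygon with 10 vertices. Extrusion per mm of travel: 0.6 × 0.25 / (π × 0.875²) = 0.062363. Accumulating E over each segment gives final E = 1.4928.

G0 X-4.44 Y0.00 Z15.75
G1 X-3.84 Y-2.22 E0.1434
G1 X-2.22 Y-3.84 E0.2863
G1 X0.00 Y-4.44 E0.4297
G1 X2.22 Y-3.84 E0.5731
G1 X3.84 Y-2.22 E0.7160
G1 X4.44 Y0.00 E0.8594
G1 X4.20 Y0.89 E0.9169
G1 X-1.00 Y-0.50 E1.2526
G1 X-4.33 Y0.39 E1.4675
G1 X-4.44 Y0.00 E1.4928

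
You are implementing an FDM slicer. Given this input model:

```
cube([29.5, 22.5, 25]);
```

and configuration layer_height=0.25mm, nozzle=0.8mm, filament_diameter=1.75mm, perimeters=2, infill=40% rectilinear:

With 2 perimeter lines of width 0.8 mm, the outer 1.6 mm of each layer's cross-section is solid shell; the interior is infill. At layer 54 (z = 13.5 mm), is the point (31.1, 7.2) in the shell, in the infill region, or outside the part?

At z = 13.5 mm: the 29.5×22.5 cube contributes its full rectangle. Overall, the cross-section is a single solid region. The nearest boundary edge runs (29.50, 0.00)→(29.50, 22.50); distance from the point to it = 1.60 mm. The point is not inside any of the regions above, so it lies outside the cross-section (1.60 mm from the nearest boundary).

outside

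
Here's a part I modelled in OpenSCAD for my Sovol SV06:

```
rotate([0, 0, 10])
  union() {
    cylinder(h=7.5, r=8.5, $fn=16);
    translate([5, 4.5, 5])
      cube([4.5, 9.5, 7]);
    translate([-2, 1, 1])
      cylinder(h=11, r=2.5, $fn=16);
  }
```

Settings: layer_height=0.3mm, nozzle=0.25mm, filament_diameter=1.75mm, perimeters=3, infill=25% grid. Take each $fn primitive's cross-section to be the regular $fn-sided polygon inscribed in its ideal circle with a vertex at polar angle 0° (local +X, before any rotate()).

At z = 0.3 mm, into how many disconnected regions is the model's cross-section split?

At z = 0.3 mm: the cylinder: section is a regular 16-gon, circumradius r=8.5; the cube at (5, 4.5) is not intersected at this z (z outside [5, 12]); the cylinder at (-2, 1) is absent (z outside [1, 12]); Taking the union: only the r=8.5 cylinder is present, so the union is just that shape — 1 connected region; (rotated 10° about Z; rotation is an isometry so areas/perimeters/island counts are preserved). The result has 1 disconnected region.

1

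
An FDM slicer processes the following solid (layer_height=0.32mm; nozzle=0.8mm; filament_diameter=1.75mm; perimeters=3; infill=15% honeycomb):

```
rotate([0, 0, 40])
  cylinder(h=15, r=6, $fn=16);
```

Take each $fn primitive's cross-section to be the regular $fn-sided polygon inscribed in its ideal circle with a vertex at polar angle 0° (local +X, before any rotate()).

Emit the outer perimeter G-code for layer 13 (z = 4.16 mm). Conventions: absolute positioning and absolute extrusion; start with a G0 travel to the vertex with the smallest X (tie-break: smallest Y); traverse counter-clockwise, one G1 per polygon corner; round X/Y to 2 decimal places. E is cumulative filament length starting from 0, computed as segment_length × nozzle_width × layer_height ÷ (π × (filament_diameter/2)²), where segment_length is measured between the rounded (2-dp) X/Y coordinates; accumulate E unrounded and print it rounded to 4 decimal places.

At z = 4.16 mm: the r=6 cylinder contributes a regular 16-gon of circumradius 6; (whole slice rotated 40° about Z — lengths, areas and connectivity unchanged). The outline is a single polygon with 16 vertices. Extrusion per mm of travel: 0.8 × 0.32 / (π × 0.875²) = 0.106432. Accumulating E over each segment gives final E = 3.9870.

G0 X-5.98 Y0.52 Z4.16
G1 X-5.72 Y-1.80 E0.2485
G1 X-4.60 Y-3.86 E0.4980
G1 X-2.77 Y-5.32 E0.7472
G1 X-0.52 Y-5.98 E0.9968
G1 X1.80 Y-5.72 E1.2452
G1 X3.86 Y-4.60 E1.4948
G1 X5.32 Y-2.77 E1.7439
G1 X5.98 Y-0.52 E1.9935
G1 X5.72 Y1.80 E2.2420
G1 X4.60 Y3.86 E2.4915
G1 X2.77 Y5.32 E2.7407
G1 X0.52 Y5.98 E2.9903
G1 X-1.80 Y5.72 E3.2387
G1 X-3.86 Y4.60 E3.4883
G1 X-5.32 Y2.77 E3.7375
G1 X-5.98 Y0.52 E3.9870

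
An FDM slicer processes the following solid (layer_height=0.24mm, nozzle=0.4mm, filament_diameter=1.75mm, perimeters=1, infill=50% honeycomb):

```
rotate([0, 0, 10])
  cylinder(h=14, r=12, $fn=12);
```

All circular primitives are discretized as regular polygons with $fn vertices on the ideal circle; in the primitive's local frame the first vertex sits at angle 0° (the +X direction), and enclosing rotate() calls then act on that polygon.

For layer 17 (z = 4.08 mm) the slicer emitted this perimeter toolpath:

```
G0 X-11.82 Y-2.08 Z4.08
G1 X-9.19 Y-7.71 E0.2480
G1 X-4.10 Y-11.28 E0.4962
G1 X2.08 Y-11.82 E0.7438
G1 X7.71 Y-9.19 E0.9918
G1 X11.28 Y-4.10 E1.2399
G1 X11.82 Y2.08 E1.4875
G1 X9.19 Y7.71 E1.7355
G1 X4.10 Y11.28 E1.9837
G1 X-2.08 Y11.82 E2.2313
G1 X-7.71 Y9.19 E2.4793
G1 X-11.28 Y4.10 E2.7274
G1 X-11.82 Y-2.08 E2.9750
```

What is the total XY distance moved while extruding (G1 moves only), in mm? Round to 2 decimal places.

Sum the Euclidean lengths of each G1 segment: total = 74.54 mm.

74.54 mm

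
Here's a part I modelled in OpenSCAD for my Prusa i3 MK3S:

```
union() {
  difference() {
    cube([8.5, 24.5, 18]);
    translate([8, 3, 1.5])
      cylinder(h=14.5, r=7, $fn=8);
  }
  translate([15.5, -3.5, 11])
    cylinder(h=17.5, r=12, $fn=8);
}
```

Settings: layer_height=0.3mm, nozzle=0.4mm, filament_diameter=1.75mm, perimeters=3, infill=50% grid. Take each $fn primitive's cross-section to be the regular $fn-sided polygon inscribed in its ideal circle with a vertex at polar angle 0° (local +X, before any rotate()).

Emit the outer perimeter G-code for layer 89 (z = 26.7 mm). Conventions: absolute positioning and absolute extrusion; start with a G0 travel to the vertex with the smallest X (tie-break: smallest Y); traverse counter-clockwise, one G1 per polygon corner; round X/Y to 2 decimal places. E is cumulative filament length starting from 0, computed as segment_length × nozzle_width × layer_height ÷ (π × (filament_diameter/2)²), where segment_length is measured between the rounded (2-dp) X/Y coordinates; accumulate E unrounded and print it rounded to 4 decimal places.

G0 X3.50 Y-3.50 Z26.70
G1 X7.01 Y-11.99 E0.4583
G1 X15.50 Y-15.50 E0.9167
G1 X23.99 Y-11.99 E1.3750
G1 X27.50 Y-3.50 E1.8334
G1 X23.99 Y4.99 E2.2917
G1 X15.50 Y8.50 E2.7500
G1 X7.01 Y4.99 E3.2084
G1 X3.50 Y-3.50 E3.6667

At z = 26.7 mm: the cube does not reach this height (z outside [0, 18]); the cylinder at (8, 3) does not reach this height (z outside [1.5, 16]); Subtracting the remaining from the first: the first operand is absent here, so nothing remains; the r=12 cylinder at (15.5, -3.5) contributes a regular 8-gon of circumradius 12; Taking the union: only the r=12 cylinder at (15.5, -3.5) is present, so the union is just that shape — 1 connected region. The outline is a single polygon with 8 vertices. Extrusion per mm of travel: 0.4 × 0.3 / (π × 0.875²) = 0.049890. Accumulating E over each segment gives final E = 3.6667.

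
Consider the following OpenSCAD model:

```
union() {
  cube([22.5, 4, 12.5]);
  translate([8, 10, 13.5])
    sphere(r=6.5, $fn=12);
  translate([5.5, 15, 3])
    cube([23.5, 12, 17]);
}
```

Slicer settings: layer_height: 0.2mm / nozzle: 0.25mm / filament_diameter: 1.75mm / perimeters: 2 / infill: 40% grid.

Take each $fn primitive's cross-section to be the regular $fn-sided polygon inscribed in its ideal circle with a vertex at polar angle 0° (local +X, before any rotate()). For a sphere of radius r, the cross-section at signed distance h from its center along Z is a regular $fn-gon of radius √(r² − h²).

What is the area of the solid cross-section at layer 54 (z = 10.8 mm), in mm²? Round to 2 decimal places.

At z = 10.8 mm: the cube (footprint 22.5×4) is included at this height (area 90.00 mm²); the r=6.5 sphere at (8, 10) contributes a regular 12-gon of circumradius √(6.5²−2.7²) = 5.913 (area = (12/2)·5.913²·sin(360°/12) = 104.88 mm²); the 23.5×12 cube at (5.5, 15) contributes its full rectangle (area 282.00 mm²); Taking the union: the regions partially overlap — summed areas 476.88 mm² minus the doubly-counted overlap 2.98 mm² gives 473.90 mm² — area = 473.90 mm². Overall, the cross-section has 2 separate islands. Net area = 473.90 mm².

473.90 mm²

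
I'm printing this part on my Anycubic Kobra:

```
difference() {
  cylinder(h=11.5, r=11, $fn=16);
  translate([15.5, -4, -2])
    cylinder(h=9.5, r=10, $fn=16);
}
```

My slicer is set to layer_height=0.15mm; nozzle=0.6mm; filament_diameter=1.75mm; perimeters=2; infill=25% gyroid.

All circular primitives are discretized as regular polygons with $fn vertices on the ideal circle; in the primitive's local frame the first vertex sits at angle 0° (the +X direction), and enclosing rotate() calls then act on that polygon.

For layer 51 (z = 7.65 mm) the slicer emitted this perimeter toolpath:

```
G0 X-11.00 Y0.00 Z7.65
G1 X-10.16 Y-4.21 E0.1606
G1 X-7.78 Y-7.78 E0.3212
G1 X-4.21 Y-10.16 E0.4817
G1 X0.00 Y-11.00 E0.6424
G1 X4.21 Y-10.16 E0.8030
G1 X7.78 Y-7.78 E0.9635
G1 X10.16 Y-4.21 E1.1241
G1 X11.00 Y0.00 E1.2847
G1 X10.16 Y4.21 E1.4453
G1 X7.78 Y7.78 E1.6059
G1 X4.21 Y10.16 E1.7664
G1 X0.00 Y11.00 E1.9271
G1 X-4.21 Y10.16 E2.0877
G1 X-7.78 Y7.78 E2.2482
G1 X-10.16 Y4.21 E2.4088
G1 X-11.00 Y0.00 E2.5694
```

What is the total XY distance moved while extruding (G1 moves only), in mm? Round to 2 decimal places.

Sum the Euclidean lengths of each G1 segment: total = 68.67 mm.

68.67 mm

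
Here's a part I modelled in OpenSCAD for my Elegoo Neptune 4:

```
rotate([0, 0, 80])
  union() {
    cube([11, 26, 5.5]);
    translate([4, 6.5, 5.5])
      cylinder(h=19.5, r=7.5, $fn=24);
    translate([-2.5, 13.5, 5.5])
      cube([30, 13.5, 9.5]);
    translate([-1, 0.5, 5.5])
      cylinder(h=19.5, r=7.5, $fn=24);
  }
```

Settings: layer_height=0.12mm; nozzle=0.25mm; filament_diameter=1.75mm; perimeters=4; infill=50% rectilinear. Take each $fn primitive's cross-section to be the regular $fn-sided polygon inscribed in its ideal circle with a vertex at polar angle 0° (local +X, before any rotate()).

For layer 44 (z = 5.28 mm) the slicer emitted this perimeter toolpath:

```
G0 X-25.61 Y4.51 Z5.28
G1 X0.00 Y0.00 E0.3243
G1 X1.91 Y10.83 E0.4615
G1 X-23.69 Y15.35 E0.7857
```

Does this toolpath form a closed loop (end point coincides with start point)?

Start point (G0): (-25.61, 4.51). End point (last G1): the path does not return to the start — open.

no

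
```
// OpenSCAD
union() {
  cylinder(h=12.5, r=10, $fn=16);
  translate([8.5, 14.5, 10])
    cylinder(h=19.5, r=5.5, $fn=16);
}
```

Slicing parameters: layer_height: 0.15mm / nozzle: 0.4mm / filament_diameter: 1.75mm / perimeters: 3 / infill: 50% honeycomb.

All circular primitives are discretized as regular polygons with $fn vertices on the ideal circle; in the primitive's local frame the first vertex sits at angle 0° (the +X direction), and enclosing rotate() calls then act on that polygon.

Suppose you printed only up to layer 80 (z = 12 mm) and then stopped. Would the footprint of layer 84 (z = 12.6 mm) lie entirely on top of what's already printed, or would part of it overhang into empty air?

entirely on top

Compare the two slices. At z = 12: the r=10 cylinder contributes a regular 16-gon of circumradius 10 (area = (16/2)·10.000²·sin(360°/16) = 306.15 mm²); the cylinder at (8.5, 14.5): section is a regular 16-gon, circumradius r=5.5 (area = (16/2)·5.500²·sin(360°/16) = 92.61 mm²); Taking the union: the 2 present regions are separate (no shared area or edge), so areas and boundary lengths simply add and each stays a separate island — area = 398.76 mm². At z = 12.6: the cylinder is absent (z outside [0, 12.5]); the cylinder at (8.5, 14.5): section is a regular 16-gon, circumradius r=5.5 (area = (16/2)·5.500²·sin(360°/16) = 92.61 mm²); Merging all regions: only the r=5.5 cylinder at (8.5, 14.5) is present, so the union is just that shape — area = 92.61 mm². Checking containment: the cross-section at z = 12.6 is a subset of the cross-section at z = 12.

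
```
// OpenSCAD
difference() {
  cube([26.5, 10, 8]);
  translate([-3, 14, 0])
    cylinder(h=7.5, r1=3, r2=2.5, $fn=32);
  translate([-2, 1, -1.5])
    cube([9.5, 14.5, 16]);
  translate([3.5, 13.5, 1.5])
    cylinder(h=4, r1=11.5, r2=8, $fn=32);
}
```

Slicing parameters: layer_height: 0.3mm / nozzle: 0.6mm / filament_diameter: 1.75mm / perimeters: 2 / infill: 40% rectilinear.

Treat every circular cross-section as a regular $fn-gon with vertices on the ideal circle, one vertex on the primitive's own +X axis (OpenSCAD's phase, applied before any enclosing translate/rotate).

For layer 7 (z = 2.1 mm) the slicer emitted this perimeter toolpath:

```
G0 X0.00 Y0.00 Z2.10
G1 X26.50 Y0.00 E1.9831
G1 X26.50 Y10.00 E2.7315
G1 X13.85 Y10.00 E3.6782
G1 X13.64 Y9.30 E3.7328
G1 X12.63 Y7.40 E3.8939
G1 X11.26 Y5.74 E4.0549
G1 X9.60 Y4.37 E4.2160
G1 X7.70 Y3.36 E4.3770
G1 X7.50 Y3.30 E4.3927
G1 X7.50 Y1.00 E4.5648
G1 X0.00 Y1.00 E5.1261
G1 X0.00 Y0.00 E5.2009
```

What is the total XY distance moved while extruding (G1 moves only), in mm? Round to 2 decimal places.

Sum the Euclidean lengths of each G1 segment: total = 69.50 mm.

69.50 mm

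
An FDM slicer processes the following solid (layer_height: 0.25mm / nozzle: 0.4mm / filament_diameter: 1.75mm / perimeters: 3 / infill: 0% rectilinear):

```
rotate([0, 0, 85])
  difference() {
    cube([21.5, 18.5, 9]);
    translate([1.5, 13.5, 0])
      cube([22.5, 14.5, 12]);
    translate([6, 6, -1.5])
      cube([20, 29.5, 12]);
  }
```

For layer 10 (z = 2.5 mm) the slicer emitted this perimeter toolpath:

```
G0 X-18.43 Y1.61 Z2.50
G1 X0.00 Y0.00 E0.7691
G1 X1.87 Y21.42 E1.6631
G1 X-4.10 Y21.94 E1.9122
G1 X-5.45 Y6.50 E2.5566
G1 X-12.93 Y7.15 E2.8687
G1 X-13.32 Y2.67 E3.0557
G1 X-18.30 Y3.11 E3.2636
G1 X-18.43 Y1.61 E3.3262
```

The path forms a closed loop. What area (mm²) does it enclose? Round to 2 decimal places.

Apply the shoelace formula to the sequence of (X, Y) vertices; enclosed area = 181.43 mm².

181.43 mm²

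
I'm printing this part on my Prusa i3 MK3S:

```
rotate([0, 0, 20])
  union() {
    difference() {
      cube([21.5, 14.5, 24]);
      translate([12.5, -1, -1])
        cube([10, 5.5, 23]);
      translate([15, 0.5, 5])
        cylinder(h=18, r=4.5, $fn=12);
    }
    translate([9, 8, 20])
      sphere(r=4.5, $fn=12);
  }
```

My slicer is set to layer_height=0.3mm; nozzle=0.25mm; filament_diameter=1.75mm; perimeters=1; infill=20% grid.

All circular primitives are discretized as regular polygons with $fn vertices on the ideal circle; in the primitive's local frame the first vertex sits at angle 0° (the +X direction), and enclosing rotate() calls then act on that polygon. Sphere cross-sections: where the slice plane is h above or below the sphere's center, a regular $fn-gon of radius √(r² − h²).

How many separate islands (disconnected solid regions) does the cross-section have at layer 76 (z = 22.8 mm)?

At z = 22.8 mm: the cube is present — its section is the full 21.5×14.5 rectangle; the cube at (12.5, -1) is not intersected at this z (z outside [-1, 22]); the r=4.5 cylinder at (15, 0.5) contributes a regular 12-gon of circumradius 4.5; After the difference (first − rest): starting from the 21.5×14.5 cube, the r=4.5 cylinder at (15, 0.5) partially overlaps it — only the 34.81 mm² overlap (of its 60.75 mm²) is removed, clipping the outline — 1 connected region; the sphere at (9, 8): section is a regular 12-gon, circumradius = √(r²−h²) = √(4.5²−2.8²) = 3.523; Merging all regions: the r=4.5 sphere at (9, 8) lies entirely inside that combined region, so the union is just that combined region — 1 connected region; (whole slice rotated 20° about Z — lengths, areas and connectivity unchanged). Overall, the cross-section is a single solid region. Island count = 1.

1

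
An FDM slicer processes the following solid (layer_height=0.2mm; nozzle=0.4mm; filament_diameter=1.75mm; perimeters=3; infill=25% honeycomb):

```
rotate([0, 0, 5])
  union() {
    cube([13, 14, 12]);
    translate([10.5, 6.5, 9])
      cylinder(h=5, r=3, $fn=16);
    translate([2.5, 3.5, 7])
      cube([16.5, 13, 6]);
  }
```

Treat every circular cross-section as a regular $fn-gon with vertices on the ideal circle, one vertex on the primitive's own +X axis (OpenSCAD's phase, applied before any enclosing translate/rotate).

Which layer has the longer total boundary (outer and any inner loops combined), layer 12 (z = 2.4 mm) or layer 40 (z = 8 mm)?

Layer 12 (z = 2.4): the cube (footprint 13×14) is included at this height (perimeter 54.00 mm); the cylinder at (10.5, 6.5) is absent (z outside [9, 14]); the cube at (2.5, 3.5) does not reach this height (z outside [7, 13]); Merging all regions: only the 13×14 cube is present, so the union is just that shape — boundary = 54.00 mm; (rotated 5° about Z; rotation is an isometry so areas/perimeters/island counts are preserved). So its perimeter = 54.00 mm. Layer 40 (z = 8): the cube is present — its section is the full 13×14 rectangle (perimeter 54.00 mm); the cylinder at (10.5, 6.5) does not reach this height (z outside [9, 14]); the cube at (2.5, 3.5) (footprint 16.5×13) is included at this height (perimeter 59.00 mm); Taking the union: the regions partially overlap (shared area 110.25 mm²), so the edge portions inside another operand are dropped and the merged outline is re-measured after clipping — boundary = 71.00 mm; (rotated 5° about Z; rotation is an isometry so areas/perimeters/island counts are preserved). So its perimeter = 71.00 mm. Layer 40 is larger (71.00 vs 54.00 mm).

layer 40 (z = 8 mm)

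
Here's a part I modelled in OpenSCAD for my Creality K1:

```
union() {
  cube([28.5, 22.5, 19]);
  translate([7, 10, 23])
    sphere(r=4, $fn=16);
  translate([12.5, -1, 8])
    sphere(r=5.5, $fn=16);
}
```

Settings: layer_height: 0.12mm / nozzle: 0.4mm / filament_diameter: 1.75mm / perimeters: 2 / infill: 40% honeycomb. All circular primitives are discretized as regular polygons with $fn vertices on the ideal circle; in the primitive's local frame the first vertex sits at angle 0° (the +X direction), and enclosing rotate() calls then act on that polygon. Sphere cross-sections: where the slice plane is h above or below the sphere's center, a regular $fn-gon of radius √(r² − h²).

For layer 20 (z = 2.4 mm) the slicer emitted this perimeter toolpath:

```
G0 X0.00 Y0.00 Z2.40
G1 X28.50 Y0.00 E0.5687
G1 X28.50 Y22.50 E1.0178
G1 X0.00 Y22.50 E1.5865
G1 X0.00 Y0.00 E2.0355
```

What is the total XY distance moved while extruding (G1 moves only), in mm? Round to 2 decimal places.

Sum the Euclidean lengths of each G1 segment: total = 102.00 mm.

102.00 mm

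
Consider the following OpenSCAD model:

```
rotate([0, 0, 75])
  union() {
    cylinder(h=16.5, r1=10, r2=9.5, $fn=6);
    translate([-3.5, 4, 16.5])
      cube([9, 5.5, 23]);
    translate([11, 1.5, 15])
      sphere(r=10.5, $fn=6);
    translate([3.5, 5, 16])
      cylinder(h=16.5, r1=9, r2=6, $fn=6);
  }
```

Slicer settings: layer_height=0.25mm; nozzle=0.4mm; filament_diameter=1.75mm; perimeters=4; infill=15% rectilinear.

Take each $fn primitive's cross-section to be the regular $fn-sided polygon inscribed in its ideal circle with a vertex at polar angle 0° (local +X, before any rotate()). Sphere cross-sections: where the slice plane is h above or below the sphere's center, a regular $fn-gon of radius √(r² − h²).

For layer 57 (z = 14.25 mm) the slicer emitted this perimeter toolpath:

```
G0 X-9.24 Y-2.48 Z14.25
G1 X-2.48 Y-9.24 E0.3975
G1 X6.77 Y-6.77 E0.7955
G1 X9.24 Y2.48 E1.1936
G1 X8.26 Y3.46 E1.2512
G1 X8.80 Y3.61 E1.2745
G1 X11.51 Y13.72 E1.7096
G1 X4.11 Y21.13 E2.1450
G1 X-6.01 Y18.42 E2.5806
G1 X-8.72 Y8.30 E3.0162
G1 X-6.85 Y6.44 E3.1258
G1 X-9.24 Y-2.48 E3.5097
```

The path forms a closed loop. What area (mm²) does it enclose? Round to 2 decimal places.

452.70 mm²

Apply the shoelace formula to the sequence of (X, Y) vertices; enclosed area = 452.70 mm².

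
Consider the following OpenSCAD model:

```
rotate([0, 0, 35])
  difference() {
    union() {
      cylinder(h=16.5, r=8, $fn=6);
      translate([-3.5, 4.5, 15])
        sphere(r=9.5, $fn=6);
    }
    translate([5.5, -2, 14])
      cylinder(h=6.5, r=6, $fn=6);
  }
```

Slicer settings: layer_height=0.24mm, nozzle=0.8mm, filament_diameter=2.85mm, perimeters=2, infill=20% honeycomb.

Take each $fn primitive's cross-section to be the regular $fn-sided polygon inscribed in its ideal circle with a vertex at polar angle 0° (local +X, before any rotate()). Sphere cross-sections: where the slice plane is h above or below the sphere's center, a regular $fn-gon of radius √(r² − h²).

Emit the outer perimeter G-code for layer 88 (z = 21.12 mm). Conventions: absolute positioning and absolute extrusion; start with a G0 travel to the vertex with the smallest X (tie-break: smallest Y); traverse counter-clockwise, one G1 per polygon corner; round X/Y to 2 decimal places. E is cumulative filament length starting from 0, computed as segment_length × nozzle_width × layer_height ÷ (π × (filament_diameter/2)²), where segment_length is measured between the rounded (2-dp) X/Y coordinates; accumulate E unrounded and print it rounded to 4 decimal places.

G0 X-12.03 Y4.75 Z21.12
G1 X-11.40 Y-2.49 E0.2187
G1 X-4.81 Y-5.56 E0.4375
G1 X1.14 Y-1.39 E0.6562
G1 X0.50 Y5.85 E0.8750
G1 X-6.08 Y8.92 E1.0935
G1 X-12.03 Y4.75 E1.3122

At z = 21.12 mm: the cylinder is absent (z outside [0, 16.5]); the r=9.5 sphere at (-3.5, 4.5) slices to a regular 6-gon of circumradius 7.266 (√(r²−h²) with h=6.12 from center); Combining (union): only the r=9.5 sphere at (-3.5, 4.5) is present, so the union is just that shape — 1 connected region; the cylinder at (5.5, -2) does not reach this height (z outside [14, 20.5]); Taking the first minus the rest: none of the subtracted shapes is present at this height, so the result so far is unchanged — 1 connected region; (whole slice rotated 35° about Z — lengths, areas and connectivity unchanged). The outline is a single polygon with 6 vertices. Extrusion per mm of travel: 0.8 × 0.24 / (π × 1.425²) = 0.030097. Accumulating E over each segment gives final E = 1.3122.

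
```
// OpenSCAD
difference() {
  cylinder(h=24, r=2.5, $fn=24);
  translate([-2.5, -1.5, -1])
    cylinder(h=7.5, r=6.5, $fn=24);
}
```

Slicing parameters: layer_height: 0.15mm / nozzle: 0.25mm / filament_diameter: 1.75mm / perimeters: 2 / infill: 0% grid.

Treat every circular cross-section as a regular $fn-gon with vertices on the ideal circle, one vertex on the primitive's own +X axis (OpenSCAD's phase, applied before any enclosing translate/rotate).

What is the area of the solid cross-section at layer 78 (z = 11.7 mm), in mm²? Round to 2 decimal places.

19.41 mm²

At z = 11.7 mm: the r=2.5 cylinder gives a regular 24-gon of circumradius 2.5 (constant along its height) (area = (24/2)·2.500²·sin(360°/24) = 19.41 mm²); the cylinder at (-2.5, -1.5) is not intersected at this z (z outside [-1, 6.5]); Subtracting the remaining from the first: none of the subtracted shapes is present at this height, so the r=2.5 cylinder is unchanged — area = 19.41 mm². Overall, the cross-section is a single solid region. Net area = 19.41 mm².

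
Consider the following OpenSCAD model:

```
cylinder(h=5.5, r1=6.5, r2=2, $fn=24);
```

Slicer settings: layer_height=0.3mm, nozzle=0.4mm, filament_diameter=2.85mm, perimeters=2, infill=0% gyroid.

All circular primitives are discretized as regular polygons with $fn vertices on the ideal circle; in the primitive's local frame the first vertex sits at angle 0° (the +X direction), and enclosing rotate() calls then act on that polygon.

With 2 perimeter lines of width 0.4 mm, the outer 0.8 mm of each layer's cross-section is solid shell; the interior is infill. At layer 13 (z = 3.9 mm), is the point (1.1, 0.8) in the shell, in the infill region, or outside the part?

At z = 3.9 mm: the cone: at t=0.709 of its height the radius interpolates to r₁+(r₂−r₁)t = 3.309, giving a regular 24-gon of that circumradius. Overall, the cross-section is a single solid region. The nearest boundary edge runs (2.87, 1.65)→(2.34, 2.34); distance from the point to it = 1.92 mm. The point is inside the cross-section and 1.92 mm from the nearest boundary — more than the 0.8 mm shell width (2 × 0.4), so it's in the infill interior.

infill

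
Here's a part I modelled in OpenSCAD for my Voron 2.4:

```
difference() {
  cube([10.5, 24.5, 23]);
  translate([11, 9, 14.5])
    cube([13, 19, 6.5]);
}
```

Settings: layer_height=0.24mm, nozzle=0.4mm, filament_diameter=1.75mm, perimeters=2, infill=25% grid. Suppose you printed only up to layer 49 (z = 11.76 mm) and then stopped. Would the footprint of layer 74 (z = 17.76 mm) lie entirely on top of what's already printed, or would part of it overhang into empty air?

entirely on top

Compare the two slices. At z = 11.76: the 10.5×24.5 cube contributes its full rectangle (area 257.25 mm²); the cube at (11, 9) does not reach this height (z outside [14.5, 21]); Subtracting the remaining from the first: none of the subtracted shapes is present at this height, so the 10.5×24.5 cube is unchanged — area = 257.25 mm². At z = 17.76: the cube (footprint 10.5×24.5) is included at this height (area 257.25 mm²); the 13×19 cube at (11, 9) contributes its full rectangle (area 247.00 mm²); Taking the first minus the rest: starting from the 10.5×24.5 cube (257.25 mm²), the 13×19 cube at (11, 9) misses the remaining region (no effect) — area = 257.25 mm². Checking containment: the cross-section at z = 17.76 is a subset of the cross-section at z = 11.76.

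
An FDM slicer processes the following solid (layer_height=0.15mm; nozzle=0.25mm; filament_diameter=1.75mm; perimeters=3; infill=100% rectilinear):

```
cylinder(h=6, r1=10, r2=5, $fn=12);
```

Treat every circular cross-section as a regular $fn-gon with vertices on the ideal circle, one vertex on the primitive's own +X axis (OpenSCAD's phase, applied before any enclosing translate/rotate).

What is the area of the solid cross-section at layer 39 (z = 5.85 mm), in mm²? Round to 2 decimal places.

At z = 5.85 mm: the cone contributes a regular 12-gon of circumradius 5.125 (interpolated between r1=10 and r2=5 at t=0.975) (area = (12/2)·5.125²·sin(360°/12) = 78.80 mm²). Overall, the cross-section is a single solid region. Net area = 78.80 mm².

78.80 mm²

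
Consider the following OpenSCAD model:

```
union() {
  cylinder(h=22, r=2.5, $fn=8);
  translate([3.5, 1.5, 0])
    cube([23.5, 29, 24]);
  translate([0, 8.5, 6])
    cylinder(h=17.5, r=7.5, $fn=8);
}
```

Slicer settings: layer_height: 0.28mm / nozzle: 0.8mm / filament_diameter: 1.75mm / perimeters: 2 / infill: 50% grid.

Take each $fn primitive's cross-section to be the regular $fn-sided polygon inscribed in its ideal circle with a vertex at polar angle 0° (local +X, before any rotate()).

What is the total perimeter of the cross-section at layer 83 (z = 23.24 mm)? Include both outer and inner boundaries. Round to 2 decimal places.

123.44 mm

At z = 23.24 mm: the cylinder does not reach this height (z outside [0, 22]); the cube at (3.5, 1.5) is present — its section is the full 23.5×29 rectangle (perimeter 105.00 mm); the r=7.5 cylinder at (0, 8.5) gives a regular 8-gon of circumradius 7.5 (constant along its height) (perimeter = 2·8·7.500·sin(180°/8) = 45.92 mm); Merging all regions: the regions partially overlap (shared area 32.12 mm²), so the edge portions inside another operand are dropped and the merged outline is re-measured after clipping — boundary = 123.44 mm. Overall, the cross-section is a single solid region. Total boundary length (outer) = 123.44 mm.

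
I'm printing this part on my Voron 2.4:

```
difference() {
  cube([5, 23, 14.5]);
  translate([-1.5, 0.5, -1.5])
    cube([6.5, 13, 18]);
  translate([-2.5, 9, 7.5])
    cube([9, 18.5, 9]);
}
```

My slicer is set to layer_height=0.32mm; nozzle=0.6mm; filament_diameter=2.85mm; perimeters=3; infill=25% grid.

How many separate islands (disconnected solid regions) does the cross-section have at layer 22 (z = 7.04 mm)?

At z = 7.04 mm: the cube (footprint 5×23) is included at this height; the 6.5×13 cube at (-1.5, 0.5) contributes its full rectangle; the cube at (-2.5, 9) is not intersected at this z (z outside [7.5, 16.5]); After the difference (first − rest): starting from the 5×23 cube, the 6.5×13 cube at (-1.5, 0.5) partially overlaps it — only the 65.00 mm² overlap (of its 84.50 mm²) is removed, clipping the outline — 2 connected regions. Overall, the cross-section has 2 separate islands. Island count = 2.

2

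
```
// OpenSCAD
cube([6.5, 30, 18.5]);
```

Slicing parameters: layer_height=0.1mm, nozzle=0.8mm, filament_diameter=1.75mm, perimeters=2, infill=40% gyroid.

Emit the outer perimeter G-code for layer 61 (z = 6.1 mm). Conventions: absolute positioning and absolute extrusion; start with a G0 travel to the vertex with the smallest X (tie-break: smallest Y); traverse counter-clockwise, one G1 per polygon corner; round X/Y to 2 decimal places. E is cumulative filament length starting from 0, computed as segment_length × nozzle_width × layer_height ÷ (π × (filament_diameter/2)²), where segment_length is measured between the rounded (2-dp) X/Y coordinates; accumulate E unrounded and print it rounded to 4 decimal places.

At z = 6.1 mm: the cube is present — its section is the full 6.5×30 rectangle. The outline is a single polygon with 4 vertices. Extrusion per mm of travel: 0.8 × 0.1 / (π × 0.875²) = 0.033260. Accumulating E over each segment gives final E = 2.4280.

G0 X0.00 Y0.00 Z6.10
G1 X6.50 Y0.00 E0.2162
G1 X6.50 Y30.00 E1.2140
G1 X0.00 Y30.00 E1.4302
G1 X0.00 Y0.00 E2.4280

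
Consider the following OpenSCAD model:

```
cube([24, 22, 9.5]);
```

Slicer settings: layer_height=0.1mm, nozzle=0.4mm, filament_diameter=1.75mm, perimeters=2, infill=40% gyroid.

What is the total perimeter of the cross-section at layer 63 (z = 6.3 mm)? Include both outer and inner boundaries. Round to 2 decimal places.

At z = 6.3 mm: the 24×22 cube contributes its full rectangle (perimeter 92.00 mm). Overall, the cross-section is a single solid region. Total boundary length (outer) = 92.00 mm.

92.00 mm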